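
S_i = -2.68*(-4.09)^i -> [-2.68, 10.96, -44.83, 183.36, -749.94]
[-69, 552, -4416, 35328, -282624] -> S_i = -69*-8^i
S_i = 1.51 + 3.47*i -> [1.51, 4.98, 8.45, 11.92, 15.39]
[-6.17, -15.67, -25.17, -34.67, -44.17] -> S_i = -6.17 + -9.50*i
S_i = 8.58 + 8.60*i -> [8.58, 17.18, 25.78, 34.38, 42.98]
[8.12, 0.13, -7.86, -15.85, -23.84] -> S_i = 8.12 + -7.99*i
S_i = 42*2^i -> [42, 84, 168, 336, 672]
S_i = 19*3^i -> [19, 57, 171, 513, 1539]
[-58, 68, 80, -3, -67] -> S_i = Random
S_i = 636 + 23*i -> [636, 659, 682, 705, 728]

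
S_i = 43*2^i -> [43, 86, 172, 344, 688]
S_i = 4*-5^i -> [4, -20, 100, -500, 2500]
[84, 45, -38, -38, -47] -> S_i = Random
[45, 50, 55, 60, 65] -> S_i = 45 + 5*i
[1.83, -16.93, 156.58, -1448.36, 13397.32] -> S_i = 1.83*(-9.25)^i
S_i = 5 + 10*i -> [5, 15, 25, 35, 45]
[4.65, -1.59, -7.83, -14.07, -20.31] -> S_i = 4.65 + -6.24*i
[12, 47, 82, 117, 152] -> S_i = 12 + 35*i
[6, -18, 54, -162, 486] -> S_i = 6*-3^i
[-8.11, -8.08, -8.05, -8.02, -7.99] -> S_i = -8.11 + 0.03*i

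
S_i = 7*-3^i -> [7, -21, 63, -189, 567]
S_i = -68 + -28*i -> [-68, -96, -124, -152, -180]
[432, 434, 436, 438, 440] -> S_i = 432 + 2*i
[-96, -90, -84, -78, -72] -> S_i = -96 + 6*i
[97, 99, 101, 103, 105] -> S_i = 97 + 2*i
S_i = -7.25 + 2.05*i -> [-7.25, -5.2, -3.15, -1.1, 0.95]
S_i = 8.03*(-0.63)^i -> [8.03, -5.06, 3.19, -2.01, 1.26]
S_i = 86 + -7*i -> [86, 79, 72, 65, 58]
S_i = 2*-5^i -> [2, -10, 50, -250, 1250]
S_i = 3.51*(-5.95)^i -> [3.51, -20.88, 124.26, -739.36, 4399.21]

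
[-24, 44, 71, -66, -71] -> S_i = Random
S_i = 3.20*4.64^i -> [3.2, 14.85, 68.89, 319.67, 1483.28]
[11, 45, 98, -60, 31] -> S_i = Random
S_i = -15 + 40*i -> [-15, 25, 65, 105, 145]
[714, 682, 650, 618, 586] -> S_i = 714 + -32*i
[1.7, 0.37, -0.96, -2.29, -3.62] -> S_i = 1.70 + -1.33*i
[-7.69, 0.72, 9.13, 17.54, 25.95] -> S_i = -7.69 + 8.41*i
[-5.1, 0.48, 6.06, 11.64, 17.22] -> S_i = -5.10 + 5.58*i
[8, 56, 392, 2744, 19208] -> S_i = 8*7^i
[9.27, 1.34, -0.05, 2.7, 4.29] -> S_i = Random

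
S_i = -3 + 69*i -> [-3, 66, 135, 204, 273]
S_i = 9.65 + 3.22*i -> [9.65, 12.87, 16.09, 19.31, 22.53]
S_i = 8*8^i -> [8, 64, 512, 4096, 32768]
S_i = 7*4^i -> [7, 28, 112, 448, 1792]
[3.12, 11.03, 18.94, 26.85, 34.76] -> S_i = 3.12 + 7.91*i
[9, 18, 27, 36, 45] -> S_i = 9 + 9*i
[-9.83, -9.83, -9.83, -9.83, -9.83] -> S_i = -9.83 + 0.00*i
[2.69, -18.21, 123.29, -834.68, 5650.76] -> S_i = 2.69*(-6.77)^i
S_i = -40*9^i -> [-40, -360, -3240, -29160, -262440]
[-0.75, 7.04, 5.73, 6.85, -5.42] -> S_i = Random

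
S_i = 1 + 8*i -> [1, 9, 17, 25, 33]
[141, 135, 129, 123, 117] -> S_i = 141 + -6*i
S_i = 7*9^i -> [7, 63, 567, 5103, 45927]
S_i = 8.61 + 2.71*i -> [8.61, 11.32, 14.03, 16.74, 19.45]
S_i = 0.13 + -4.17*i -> [0.13, -4.04, -8.21, -12.38, -16.55]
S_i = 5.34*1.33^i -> [5.34, 7.1, 9.45, 12.56, 16.71]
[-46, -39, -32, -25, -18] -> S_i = -46 + 7*i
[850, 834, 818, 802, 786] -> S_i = 850 + -16*i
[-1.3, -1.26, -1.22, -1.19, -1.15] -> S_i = -1.30*0.97^i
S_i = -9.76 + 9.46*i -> [-9.76, -0.3, 9.16, 18.62, 28.08]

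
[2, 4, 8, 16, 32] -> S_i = 2*2^i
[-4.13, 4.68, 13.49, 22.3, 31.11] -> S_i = -4.13 + 8.81*i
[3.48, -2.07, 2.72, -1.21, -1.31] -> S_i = Random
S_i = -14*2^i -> [-14, -28, -56, -112, -224]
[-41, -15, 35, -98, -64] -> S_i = Random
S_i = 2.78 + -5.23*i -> [2.78, -2.45, -7.68, -12.91, -18.14]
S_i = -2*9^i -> [-2, -18, -162, -1458, -13122]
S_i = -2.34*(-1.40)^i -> [-2.34, 3.28, -4.59, 6.42, -8.99]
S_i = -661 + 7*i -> [-661, -654, -647, -640, -633]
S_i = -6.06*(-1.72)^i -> [-6.06, 10.42, -17.93, 30.84, -53.04]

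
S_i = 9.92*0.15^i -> [9.92, 1.49, 0.22, 0.03, 0.01]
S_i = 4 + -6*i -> [4, -2, -8, -14, -20]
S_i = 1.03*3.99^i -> [1.03, 4.11, 16.4, 65.43, 261.05]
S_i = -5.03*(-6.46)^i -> [-5.03, 32.49, -209.91, 1356.02, -8759.88]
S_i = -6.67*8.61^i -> [-6.67, -57.43, -494.46, -4257.31, -36655.44]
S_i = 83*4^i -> [83, 332, 1328, 5312, 21248]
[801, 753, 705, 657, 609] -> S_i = 801 + -48*i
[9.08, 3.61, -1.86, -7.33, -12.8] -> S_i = 9.08 + -5.47*i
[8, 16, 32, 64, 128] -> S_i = 8*2^i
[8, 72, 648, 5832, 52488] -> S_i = 8*9^i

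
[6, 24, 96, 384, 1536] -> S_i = 6*4^i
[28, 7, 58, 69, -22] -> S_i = Random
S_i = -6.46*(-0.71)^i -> [-6.46, 4.59, -3.26, 2.31, -1.64]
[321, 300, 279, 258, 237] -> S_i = 321 + -21*i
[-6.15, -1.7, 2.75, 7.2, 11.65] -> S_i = -6.15 + 4.45*i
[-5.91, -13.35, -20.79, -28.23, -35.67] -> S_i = -5.91 + -7.44*i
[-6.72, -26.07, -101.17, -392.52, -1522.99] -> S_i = -6.72*3.88^i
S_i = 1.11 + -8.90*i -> [1.11, -7.79, -16.69, -25.59, -34.49]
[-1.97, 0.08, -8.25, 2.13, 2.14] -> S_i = Random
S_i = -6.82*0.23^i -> [-6.82, -1.57, -0.36, -0.08, -0.02]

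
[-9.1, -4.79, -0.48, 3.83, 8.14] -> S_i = -9.10 + 4.31*i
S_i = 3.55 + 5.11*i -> [3.55, 8.66, 13.77, 18.88, 23.99]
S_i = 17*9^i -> [17, 153, 1377, 12393, 111537]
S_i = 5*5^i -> [5, 25, 125, 625, 3125]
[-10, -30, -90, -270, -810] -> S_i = -10*3^i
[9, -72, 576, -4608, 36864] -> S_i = 9*-8^i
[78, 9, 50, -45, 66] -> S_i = Random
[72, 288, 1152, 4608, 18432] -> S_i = 72*4^i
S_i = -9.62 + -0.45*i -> [-9.62, -10.07, -10.52, -10.97, -11.42]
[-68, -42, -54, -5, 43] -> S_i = Random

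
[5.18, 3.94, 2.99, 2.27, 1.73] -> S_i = 5.18*0.76^i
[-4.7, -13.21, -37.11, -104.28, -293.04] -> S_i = -4.70*2.81^i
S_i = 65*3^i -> [65, 195, 585, 1755, 5265]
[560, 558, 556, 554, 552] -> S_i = 560 + -2*i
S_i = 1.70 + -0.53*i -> [1.7, 1.17, 0.64, 0.11, -0.42]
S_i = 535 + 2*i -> [535, 537, 539, 541, 543]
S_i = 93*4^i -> [93, 372, 1488, 5952, 23808]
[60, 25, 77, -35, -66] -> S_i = Random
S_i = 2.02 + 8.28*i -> [2.02, 10.3, 18.58, 26.86, 35.14]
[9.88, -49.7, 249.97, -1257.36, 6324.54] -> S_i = 9.88*(-5.03)^i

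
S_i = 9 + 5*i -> [9, 14, 19, 24, 29]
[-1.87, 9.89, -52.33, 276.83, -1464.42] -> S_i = -1.87*(-5.29)^i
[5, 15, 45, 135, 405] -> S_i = 5*3^i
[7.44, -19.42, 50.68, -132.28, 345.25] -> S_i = 7.44*(-2.61)^i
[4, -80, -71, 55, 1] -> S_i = Random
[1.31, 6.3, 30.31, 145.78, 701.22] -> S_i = 1.31*4.81^i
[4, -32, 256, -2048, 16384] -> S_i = 4*-8^i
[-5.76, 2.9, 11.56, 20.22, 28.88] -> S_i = -5.76 + 8.66*i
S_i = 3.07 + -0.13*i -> [3.07, 2.94, 2.81, 2.68, 2.55]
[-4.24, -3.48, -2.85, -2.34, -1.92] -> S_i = -4.24*0.82^i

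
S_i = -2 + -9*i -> [-2, -11, -20, -29, -38]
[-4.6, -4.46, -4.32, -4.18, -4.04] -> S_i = -4.60 + 0.14*i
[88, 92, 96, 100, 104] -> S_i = 88 + 4*i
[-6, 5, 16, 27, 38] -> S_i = -6 + 11*i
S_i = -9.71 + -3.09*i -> [-9.71, -12.8, -15.89, -18.98, -22.07]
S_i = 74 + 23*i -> [74, 97, 120, 143, 166]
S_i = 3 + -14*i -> [3, -11, -25, -39, -53]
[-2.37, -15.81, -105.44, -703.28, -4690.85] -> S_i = -2.37*6.67^i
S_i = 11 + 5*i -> [11, 16, 21, 26, 31]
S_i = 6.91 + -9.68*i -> [6.91, -2.77, -12.45, -22.13, -31.81]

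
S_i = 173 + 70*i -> [173, 243, 313, 383, 453]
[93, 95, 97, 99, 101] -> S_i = 93 + 2*i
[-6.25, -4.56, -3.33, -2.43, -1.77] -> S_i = -6.25*0.73^i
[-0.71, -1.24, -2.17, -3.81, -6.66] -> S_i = -0.71*1.75^i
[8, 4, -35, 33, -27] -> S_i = Random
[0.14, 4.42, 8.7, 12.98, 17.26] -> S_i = 0.14 + 4.28*i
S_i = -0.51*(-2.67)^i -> [-0.51, 1.36, -3.64, 9.71, -25.92]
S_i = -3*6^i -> [-3, -18, -108, -648, -3888]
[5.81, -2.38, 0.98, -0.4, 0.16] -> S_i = 5.81*(-0.41)^i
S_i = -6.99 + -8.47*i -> [-6.99, -15.46, -23.93, -32.4, -40.87]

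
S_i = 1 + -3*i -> [1, -2, -5, -8, -11]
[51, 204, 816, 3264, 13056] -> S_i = 51*4^i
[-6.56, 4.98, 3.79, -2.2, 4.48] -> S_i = Random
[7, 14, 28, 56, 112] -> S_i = 7*2^i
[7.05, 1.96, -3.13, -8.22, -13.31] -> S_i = 7.05 + -5.09*i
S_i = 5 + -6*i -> [5, -1, -7, -13, -19]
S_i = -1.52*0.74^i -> [-1.52, -1.12, -0.83, -0.62, -0.46]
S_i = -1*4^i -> [-1, -4, -16, -64, -256]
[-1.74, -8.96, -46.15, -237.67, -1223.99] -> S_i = -1.74*5.15^i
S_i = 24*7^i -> [24, 168, 1176, 8232, 57624]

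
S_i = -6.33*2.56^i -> [-6.33, -16.2, -41.48, -106.2, -271.87]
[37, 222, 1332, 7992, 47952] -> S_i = 37*6^i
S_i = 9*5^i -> [9, 45, 225, 1125, 5625]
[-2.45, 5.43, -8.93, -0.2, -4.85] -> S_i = Random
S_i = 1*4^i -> [1, 4, 16, 64, 256]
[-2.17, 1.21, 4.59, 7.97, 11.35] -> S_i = -2.17 + 3.38*i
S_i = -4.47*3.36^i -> [-4.47, -15.02, -50.46, -169.56, -569.72]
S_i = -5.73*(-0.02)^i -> [-5.73, 0.11, -0.0, 0.0, -0.0]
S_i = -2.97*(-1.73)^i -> [-2.97, 5.14, -8.89, 15.38, -26.6]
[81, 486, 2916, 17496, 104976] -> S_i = 81*6^i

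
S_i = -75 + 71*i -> [-75, -4, 67, 138, 209]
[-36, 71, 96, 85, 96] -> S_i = Random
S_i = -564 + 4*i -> [-564, -560, -556, -552, -548]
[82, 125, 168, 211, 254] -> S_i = 82 + 43*i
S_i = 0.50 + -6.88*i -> [0.5, -6.38, -13.26, -20.14, -27.02]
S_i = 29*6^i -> [29, 174, 1044, 6264, 37584]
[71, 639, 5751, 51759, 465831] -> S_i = 71*9^i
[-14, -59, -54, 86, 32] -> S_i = Random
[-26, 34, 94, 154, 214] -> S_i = -26 + 60*i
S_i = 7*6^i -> [7, 42, 252, 1512, 9072]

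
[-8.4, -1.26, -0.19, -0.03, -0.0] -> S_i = -8.40*0.15^i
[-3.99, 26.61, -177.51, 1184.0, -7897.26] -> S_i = -3.99*(-6.67)^i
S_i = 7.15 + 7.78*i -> [7.15, 14.93, 22.71, 30.49, 38.27]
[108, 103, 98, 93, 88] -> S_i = 108 + -5*i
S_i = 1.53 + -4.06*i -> [1.53, -2.53, -6.59, -10.65, -14.71]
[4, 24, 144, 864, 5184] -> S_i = 4*6^i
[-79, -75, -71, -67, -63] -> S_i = -79 + 4*i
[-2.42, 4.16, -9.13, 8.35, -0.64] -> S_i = Random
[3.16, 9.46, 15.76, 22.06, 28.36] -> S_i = 3.16 + 6.30*i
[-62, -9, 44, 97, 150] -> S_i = -62 + 53*i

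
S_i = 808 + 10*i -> [808, 818, 828, 838, 848]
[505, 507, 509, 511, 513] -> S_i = 505 + 2*i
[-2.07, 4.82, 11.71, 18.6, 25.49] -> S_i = -2.07 + 6.89*i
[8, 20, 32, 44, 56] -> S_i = 8 + 12*i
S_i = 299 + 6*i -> [299, 305, 311, 317, 323]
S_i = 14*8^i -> [14, 112, 896, 7168, 57344]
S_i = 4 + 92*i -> [4, 96, 188, 280, 372]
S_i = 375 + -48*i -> [375, 327, 279, 231, 183]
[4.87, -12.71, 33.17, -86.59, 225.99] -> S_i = 4.87*(-2.61)^i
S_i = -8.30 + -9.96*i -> [-8.3, -18.26, -28.22, -38.18, -48.14]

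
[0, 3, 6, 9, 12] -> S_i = 0 + 3*i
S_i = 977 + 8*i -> [977, 985, 993, 1001, 1009]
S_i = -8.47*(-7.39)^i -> [-8.47, 62.59, -462.56, 3418.35, -25261.62]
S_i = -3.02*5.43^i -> [-3.02, -16.4, -89.04, -483.51, -2625.47]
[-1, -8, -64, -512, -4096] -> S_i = -1*8^i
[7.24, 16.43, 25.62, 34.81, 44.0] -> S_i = 7.24 + 9.19*i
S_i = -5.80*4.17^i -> [-5.8, -24.19, -100.86, -420.57, -1753.77]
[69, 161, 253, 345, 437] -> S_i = 69 + 92*i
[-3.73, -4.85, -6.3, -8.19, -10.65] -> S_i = -3.73*1.30^i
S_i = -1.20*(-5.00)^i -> [-1.2, 6.0, -30.0, 150.0, -750.0]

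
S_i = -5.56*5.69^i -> [-5.56, -31.64, -180.01, -1024.26, -5828.06]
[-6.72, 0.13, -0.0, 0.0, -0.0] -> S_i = -6.72*(-0.02)^i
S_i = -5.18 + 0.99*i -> [-5.18, -4.19, -3.2, -2.21, -1.22]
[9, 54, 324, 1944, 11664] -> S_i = 9*6^i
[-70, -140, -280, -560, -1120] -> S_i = -70*2^i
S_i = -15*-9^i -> [-15, 135, -1215, 10935, -98415]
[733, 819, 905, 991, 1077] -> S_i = 733 + 86*i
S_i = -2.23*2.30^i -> [-2.23, -5.13, -11.8, -27.13, -62.4]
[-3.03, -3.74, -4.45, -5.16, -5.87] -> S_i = -3.03 + -0.71*i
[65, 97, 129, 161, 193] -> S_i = 65 + 32*i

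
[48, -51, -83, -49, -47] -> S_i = Random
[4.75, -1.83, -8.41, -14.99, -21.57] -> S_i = 4.75 + -6.58*i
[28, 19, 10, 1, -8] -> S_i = 28 + -9*i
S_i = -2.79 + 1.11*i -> [-2.79, -1.68, -0.57, 0.54, 1.65]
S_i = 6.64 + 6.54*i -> [6.64, 13.18, 19.72, 26.26, 32.8]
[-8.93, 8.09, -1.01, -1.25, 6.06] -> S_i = Random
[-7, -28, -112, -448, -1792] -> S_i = -7*4^i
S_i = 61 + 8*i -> [61, 69, 77, 85, 93]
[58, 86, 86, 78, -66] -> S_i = Random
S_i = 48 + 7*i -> [48, 55, 62, 69, 76]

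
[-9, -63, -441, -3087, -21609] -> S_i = -9*7^i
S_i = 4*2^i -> [4, 8, 16, 32, 64]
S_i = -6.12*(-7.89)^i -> [-6.12, 48.29, -380.98, 3005.95, -23716.98]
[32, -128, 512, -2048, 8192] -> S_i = 32*-4^i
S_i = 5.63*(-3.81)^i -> [5.63, -21.45, 81.73, -311.37, 1186.34]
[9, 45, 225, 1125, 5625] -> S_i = 9*5^i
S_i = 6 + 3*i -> [6, 9, 12, 15, 18]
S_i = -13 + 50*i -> [-13, 37, 87, 137, 187]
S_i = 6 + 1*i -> [6, 7, 8, 9, 10]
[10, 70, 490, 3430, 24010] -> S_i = 10*7^i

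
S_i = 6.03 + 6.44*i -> [6.03, 12.47, 18.91, 25.35, 31.79]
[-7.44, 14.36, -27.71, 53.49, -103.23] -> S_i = -7.44*(-1.93)^i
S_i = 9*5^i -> [9, 45, 225, 1125, 5625]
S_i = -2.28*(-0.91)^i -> [-2.28, 2.07, -1.89, 1.72, -1.56]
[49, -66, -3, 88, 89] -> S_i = Random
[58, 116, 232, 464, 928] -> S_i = 58*2^i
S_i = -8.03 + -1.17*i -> [-8.03, -9.2, -10.37, -11.54, -12.71]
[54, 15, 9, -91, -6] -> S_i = Random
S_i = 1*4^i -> [1, 4, 16, 64, 256]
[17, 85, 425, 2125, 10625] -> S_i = 17*5^i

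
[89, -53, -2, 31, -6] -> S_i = Random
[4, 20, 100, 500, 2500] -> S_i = 4*5^i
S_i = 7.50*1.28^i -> [7.5, 9.6, 12.29, 15.73, 20.13]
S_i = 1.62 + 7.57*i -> [1.62, 9.19, 16.76, 24.33, 31.9]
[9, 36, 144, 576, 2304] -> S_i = 9*4^i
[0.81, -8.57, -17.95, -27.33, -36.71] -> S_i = 0.81 + -9.38*i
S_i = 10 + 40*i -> [10, 50, 90, 130, 170]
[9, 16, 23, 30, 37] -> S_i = 9 + 7*i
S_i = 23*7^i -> [23, 161, 1127, 7889, 55223]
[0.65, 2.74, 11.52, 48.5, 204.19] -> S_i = 0.65*4.21^i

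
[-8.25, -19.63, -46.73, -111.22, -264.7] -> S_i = -8.25*2.38^i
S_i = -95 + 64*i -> [-95, -31, 33, 97, 161]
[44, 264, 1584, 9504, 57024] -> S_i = 44*6^i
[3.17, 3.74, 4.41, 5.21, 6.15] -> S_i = 3.17*1.18^i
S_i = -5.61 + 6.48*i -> [-5.61, 0.87, 7.35, 13.83, 20.31]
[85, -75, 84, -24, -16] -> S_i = Random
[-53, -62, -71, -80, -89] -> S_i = -53 + -9*i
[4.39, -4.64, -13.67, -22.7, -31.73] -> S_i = 4.39 + -9.03*i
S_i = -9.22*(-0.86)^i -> [-9.22, 7.93, -6.82, 5.86, -5.04]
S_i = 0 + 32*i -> [0, 32, 64, 96, 128]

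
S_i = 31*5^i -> [31, 155, 775, 3875, 19375]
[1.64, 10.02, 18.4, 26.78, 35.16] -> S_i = 1.64 + 8.38*i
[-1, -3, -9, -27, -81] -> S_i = -1*3^i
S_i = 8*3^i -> [8, 24, 72, 216, 648]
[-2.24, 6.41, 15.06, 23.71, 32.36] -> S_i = -2.24 + 8.65*i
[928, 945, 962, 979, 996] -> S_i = 928 + 17*i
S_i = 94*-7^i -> [94, -658, 4606, -32242, 225694]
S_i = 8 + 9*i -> [8, 17, 26, 35, 44]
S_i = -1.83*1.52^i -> [-1.83, -2.78, -4.23, -6.43, -9.77]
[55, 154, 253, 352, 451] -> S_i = 55 + 99*i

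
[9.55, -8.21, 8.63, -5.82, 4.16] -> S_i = Random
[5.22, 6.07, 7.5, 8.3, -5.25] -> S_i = Random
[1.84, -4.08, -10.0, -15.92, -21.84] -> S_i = 1.84 + -5.92*i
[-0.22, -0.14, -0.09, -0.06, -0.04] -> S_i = -0.22*0.65^i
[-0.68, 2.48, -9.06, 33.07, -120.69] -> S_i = -0.68*(-3.65)^i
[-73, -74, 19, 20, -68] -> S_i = Random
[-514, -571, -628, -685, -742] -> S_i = -514 + -57*i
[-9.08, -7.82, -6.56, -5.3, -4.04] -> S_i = -9.08 + 1.26*i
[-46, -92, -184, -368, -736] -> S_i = -46*2^i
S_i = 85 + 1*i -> [85, 86, 87, 88, 89]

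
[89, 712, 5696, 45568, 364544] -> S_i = 89*8^i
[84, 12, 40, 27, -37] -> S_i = Random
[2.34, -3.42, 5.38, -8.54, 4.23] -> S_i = Random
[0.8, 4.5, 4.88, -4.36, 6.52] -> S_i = Random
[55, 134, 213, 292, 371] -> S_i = 55 + 79*i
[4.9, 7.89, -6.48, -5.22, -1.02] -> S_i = Random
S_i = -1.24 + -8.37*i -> [-1.24, -9.61, -17.98, -26.35, -34.72]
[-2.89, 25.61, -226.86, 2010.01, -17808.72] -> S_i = -2.89*(-8.86)^i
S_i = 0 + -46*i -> [0, -46, -92, -138, -184]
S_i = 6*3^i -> [6, 18, 54, 162, 486]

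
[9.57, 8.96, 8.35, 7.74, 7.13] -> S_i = 9.57 + -0.61*i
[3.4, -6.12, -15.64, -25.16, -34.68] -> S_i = 3.40 + -9.52*i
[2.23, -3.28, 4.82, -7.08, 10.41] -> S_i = 2.23*(-1.47)^i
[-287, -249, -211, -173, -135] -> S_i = -287 + 38*i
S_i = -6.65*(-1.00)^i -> [-6.65, 6.65, -6.65, 6.65, -6.65]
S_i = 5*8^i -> [5, 40, 320, 2560, 20480]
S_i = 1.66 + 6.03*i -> [1.66, 7.69, 13.72, 19.75, 25.78]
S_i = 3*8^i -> [3, 24, 192, 1536, 12288]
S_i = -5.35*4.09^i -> [-5.35, -21.88, -89.5, -366.04, -1497.09]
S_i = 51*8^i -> [51, 408, 3264, 26112, 208896]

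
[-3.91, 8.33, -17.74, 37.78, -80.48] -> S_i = -3.91*(-2.13)^i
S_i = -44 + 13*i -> [-44, -31, -18, -5, 8]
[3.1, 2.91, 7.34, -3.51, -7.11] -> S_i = Random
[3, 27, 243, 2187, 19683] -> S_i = 3*9^i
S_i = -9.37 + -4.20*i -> [-9.37, -13.57, -17.77, -21.97, -26.17]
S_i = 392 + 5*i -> [392, 397, 402, 407, 412]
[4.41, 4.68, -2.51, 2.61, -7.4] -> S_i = Random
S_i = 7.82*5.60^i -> [7.82, 43.79, 245.24, 1373.32, 7690.58]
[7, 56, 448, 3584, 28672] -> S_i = 7*8^i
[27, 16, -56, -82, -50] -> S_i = Random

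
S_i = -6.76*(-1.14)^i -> [-6.76, 7.71, -8.79, 10.02, -11.42]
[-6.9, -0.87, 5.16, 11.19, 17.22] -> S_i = -6.90 + 6.03*i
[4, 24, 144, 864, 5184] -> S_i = 4*6^i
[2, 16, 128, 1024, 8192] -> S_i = 2*8^i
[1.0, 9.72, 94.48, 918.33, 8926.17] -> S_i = 1.00*9.72^i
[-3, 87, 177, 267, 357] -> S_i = -3 + 90*i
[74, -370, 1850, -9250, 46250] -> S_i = 74*-5^i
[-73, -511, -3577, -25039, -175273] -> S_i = -73*7^i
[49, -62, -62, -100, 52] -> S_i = Random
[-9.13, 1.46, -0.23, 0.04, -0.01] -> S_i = -9.13*(-0.16)^i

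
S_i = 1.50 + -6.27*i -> [1.5, -4.77, -11.04, -17.31, -23.58]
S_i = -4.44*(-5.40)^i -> [-4.44, 23.98, -129.47, 699.14, -3775.36]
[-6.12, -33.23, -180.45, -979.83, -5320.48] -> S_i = -6.12*5.43^i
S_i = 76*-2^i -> [76, -152, 304, -608, 1216]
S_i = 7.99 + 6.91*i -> [7.99, 14.9, 21.81, 28.72, 35.63]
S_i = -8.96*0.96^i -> [-8.96, -8.6, -8.26, -7.93, -7.61]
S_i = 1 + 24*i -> [1, 25, 49, 73, 97]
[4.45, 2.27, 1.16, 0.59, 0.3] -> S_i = 4.45*0.51^i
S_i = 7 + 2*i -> [7, 9, 11, 13, 15]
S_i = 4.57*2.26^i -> [4.57, 10.33, 23.34, 52.75, 119.22]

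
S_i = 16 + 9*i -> [16, 25, 34, 43, 52]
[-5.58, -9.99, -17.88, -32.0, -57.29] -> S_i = -5.58*1.79^i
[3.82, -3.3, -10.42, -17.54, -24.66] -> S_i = 3.82 + -7.12*i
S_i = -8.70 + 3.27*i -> [-8.7, -5.43, -2.16, 1.11, 4.38]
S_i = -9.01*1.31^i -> [-9.01, -11.8, -15.46, -20.26, -26.53]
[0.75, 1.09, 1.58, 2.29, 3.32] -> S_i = 0.75*1.45^i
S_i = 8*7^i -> [8, 56, 392, 2744, 19208]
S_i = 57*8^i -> [57, 456, 3648, 29184, 233472]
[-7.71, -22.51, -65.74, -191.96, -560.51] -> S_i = -7.71*2.92^i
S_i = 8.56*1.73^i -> [8.56, 14.81, 25.62, 44.32, 76.68]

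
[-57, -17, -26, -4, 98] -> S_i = Random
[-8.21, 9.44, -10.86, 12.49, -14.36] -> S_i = -8.21*(-1.15)^i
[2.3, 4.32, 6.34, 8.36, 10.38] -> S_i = 2.30 + 2.02*i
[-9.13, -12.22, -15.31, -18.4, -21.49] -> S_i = -9.13 + -3.09*i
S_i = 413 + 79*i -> [413, 492, 571, 650, 729]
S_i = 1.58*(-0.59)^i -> [1.58, -0.93, 0.55, -0.32, 0.19]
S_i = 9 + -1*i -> [9, 8, 7, 6, 5]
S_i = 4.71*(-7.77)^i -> [4.71, -36.6, 284.36, -2209.45, 17167.42]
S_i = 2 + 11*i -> [2, 13, 24, 35, 46]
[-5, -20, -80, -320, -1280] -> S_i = -5*4^i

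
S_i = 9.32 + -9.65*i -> [9.32, -0.33, -9.98, -19.63, -29.28]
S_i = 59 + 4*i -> [59, 63, 67, 71, 75]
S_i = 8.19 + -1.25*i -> [8.19, 6.94, 5.69, 4.44, 3.19]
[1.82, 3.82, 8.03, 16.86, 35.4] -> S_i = 1.82*2.10^i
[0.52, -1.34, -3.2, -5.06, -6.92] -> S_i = 0.52 + -1.86*i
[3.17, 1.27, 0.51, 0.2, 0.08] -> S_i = 3.17*0.40^i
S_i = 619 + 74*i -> [619, 693, 767, 841, 915]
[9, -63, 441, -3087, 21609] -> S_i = 9*-7^i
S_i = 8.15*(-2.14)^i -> [8.15, -17.44, 37.32, -79.87, 170.93]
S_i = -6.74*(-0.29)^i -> [-6.74, 1.95, -0.57, 0.16, -0.05]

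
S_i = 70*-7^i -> [70, -490, 3430, -24010, 168070]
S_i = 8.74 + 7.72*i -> [8.74, 16.46, 24.18, 31.9, 39.62]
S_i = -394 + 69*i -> [-394, -325, -256, -187, -118]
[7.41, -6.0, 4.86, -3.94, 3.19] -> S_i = 7.41*(-0.81)^i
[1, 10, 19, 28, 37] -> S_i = 1 + 9*i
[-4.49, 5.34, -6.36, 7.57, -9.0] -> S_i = -4.49*(-1.19)^i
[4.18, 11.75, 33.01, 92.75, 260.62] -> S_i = 4.18*2.81^i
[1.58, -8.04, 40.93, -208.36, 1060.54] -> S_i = 1.58*(-5.09)^i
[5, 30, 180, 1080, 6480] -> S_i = 5*6^i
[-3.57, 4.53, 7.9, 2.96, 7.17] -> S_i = Random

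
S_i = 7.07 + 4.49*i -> [7.07, 11.56, 16.05, 20.54, 25.03]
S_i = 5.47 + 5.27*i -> [5.47, 10.74, 16.01, 21.28, 26.55]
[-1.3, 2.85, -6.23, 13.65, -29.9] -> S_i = -1.30*(-2.19)^i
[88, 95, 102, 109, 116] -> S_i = 88 + 7*i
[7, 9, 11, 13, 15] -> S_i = 7 + 2*i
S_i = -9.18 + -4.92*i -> [-9.18, -14.1, -19.02, -23.94, -28.86]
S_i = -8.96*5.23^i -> [-8.96, -46.86, -245.08, -1281.78, -6703.7]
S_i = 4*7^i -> [4, 28, 196, 1372, 9604]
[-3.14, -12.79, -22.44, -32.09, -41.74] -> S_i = -3.14 + -9.65*i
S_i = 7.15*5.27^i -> [7.15, 37.68, 198.58, 1046.5, 5515.04]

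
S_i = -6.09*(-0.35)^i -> [-6.09, 2.13, -0.75, 0.26, -0.09]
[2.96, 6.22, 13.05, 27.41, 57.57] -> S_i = 2.96*2.10^i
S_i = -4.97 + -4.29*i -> [-4.97, -9.26, -13.55, -17.84, -22.13]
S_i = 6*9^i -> [6, 54, 486, 4374, 39366]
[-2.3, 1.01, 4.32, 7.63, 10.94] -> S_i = -2.30 + 3.31*i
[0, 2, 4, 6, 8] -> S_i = 0 + 2*i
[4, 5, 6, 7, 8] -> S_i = 4 + 1*i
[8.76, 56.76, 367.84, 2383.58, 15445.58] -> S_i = 8.76*6.48^i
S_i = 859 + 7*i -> [859, 866, 873, 880, 887]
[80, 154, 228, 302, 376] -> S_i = 80 + 74*i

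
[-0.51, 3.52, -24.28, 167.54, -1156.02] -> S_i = -0.51*(-6.90)^i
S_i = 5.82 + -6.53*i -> [5.82, -0.71, -7.24, -13.77, -20.3]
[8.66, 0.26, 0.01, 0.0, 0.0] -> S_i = 8.66*0.03^i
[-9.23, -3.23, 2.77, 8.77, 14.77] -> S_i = -9.23 + 6.00*i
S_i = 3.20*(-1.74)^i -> [3.2, -5.57, 9.69, -16.86, 29.33]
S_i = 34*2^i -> [34, 68, 136, 272, 544]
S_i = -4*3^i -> [-4, -12, -36, -108, -324]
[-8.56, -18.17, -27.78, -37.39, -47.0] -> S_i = -8.56 + -9.61*i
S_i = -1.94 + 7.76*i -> [-1.94, 5.82, 13.58, 21.34, 29.1]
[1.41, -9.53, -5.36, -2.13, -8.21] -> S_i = Random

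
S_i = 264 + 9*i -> [264, 273, 282, 291, 300]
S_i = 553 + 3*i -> [553, 556, 559, 562, 565]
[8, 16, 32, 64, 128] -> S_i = 8*2^i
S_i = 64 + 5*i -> [64, 69, 74, 79, 84]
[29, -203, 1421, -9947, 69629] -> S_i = 29*-7^i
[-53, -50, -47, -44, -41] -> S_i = -53 + 3*i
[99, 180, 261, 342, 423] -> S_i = 99 + 81*i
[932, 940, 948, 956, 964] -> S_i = 932 + 8*i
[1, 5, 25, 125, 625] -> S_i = 1*5^i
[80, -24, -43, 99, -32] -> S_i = Random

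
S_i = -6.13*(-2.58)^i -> [-6.13, 15.82, -40.8, 105.27, -271.61]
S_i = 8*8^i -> [8, 64, 512, 4096, 32768]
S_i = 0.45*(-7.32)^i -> [0.45, -3.29, 24.11, -176.5, 1291.98]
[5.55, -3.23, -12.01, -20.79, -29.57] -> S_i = 5.55 + -8.78*i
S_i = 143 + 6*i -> [143, 149, 155, 161, 167]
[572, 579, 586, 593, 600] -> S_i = 572 + 7*i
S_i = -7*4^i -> [-7, -28, -112, -448, -1792]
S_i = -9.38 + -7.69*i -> [-9.38, -17.07, -24.76, -32.45, -40.14]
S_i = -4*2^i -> [-4, -8, -16, -32, -64]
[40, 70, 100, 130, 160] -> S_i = 40 + 30*i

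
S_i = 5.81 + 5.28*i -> [5.81, 11.09, 16.37, 21.65, 26.93]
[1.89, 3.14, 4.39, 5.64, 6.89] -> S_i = 1.89 + 1.25*i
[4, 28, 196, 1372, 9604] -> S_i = 4*7^i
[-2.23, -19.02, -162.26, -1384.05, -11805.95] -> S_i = -2.23*8.53^i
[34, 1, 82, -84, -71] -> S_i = Random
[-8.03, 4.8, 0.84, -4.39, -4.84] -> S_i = Random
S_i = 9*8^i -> [9, 72, 576, 4608, 36864]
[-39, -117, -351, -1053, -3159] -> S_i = -39*3^i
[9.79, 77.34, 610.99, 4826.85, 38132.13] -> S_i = 9.79*7.90^i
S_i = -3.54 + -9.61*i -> [-3.54, -13.15, -22.76, -32.37, -41.98]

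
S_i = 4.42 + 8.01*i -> [4.42, 12.43, 20.44, 28.45, 36.46]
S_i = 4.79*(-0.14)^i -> [4.79, -0.67, 0.09, -0.01, 0.0]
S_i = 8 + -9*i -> [8, -1, -10, -19, -28]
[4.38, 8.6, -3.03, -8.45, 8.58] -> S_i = Random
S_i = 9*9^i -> [9, 81, 729, 6561, 59049]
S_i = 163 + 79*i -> [163, 242, 321, 400, 479]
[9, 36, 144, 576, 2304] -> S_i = 9*4^i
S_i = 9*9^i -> [9, 81, 729, 6561, 59049]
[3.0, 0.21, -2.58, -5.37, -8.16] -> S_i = 3.00 + -2.79*i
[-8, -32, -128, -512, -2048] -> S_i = -8*4^i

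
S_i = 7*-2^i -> [7, -14, 28, -56, 112]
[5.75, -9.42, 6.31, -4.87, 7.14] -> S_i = Random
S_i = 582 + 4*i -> [582, 586, 590, 594, 598]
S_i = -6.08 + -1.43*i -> [-6.08, -7.51, -8.94, -10.37, -11.8]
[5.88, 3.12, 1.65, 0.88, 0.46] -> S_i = 5.88*0.53^i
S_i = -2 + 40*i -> [-2, 38, 78, 118, 158]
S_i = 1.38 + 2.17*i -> [1.38, 3.55, 5.72, 7.89, 10.06]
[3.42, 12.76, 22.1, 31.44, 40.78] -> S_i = 3.42 + 9.34*i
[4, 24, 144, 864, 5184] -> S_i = 4*6^i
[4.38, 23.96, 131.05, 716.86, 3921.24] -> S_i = 4.38*5.47^i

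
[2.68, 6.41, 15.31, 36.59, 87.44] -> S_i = 2.68*2.39^i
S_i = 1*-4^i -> [1, -4, 16, -64, 256]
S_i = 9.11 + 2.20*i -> [9.11, 11.31, 13.51, 15.71, 17.91]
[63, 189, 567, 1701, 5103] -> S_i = 63*3^i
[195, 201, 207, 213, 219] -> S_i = 195 + 6*i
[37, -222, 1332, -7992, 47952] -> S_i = 37*-6^i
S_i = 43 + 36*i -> [43, 79, 115, 151, 187]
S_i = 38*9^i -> [38, 342, 3078, 27702, 249318]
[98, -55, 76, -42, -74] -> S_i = Random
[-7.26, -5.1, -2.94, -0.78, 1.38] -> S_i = -7.26 + 2.16*i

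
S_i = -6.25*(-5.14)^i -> [-6.25, 32.12, -165.12, 848.73, -4362.47]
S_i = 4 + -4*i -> [4, 0, -4, -8, -12]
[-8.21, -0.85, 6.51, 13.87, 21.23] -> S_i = -8.21 + 7.36*i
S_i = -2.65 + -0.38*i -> [-2.65, -3.03, -3.41, -3.79, -4.17]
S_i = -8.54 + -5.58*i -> [-8.54, -14.12, -19.7, -25.28, -30.86]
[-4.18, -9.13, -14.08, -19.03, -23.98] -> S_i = -4.18 + -4.95*i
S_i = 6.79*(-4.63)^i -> [6.79, -31.44, 145.56, -673.93, 3120.28]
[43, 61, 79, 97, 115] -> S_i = 43 + 18*i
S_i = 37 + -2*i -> [37, 35, 33, 31, 29]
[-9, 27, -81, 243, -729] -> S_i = -9*-3^i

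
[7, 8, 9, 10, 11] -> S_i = 7 + 1*i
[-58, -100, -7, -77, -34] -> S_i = Random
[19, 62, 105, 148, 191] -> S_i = 19 + 43*i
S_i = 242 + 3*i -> [242, 245, 248, 251, 254]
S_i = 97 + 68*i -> [97, 165, 233, 301, 369]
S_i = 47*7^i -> [47, 329, 2303, 16121, 112847]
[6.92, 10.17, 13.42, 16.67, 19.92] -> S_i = 6.92 + 3.25*i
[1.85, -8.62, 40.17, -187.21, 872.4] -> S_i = 1.85*(-4.66)^i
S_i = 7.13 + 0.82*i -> [7.13, 7.95, 8.77, 9.59, 10.41]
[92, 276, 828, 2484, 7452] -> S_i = 92*3^i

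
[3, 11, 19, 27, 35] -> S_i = 3 + 8*i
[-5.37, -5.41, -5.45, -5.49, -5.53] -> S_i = -5.37 + -0.04*i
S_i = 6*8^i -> [6, 48, 384, 3072, 24576]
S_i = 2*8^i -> [2, 16, 128, 1024, 8192]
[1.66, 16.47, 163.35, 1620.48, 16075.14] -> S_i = 1.66*9.92^i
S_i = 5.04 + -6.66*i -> [5.04, -1.62, -8.28, -14.94, -21.6]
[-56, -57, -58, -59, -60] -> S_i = -56 + -1*i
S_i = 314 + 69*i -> [314, 383, 452, 521, 590]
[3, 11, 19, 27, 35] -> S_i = 3 + 8*i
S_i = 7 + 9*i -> [7, 16, 25, 34, 43]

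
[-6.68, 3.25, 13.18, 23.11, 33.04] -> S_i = -6.68 + 9.93*i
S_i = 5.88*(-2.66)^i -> [5.88, -15.64, 41.6, -110.67, 294.38]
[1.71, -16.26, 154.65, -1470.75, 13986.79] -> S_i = 1.71*(-9.51)^i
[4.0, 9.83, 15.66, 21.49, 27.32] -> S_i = 4.00 + 5.83*i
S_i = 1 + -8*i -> [1, -7, -15, -23, -31]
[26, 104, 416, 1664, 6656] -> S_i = 26*4^i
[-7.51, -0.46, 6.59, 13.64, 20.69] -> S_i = -7.51 + 7.05*i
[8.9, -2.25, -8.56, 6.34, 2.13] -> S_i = Random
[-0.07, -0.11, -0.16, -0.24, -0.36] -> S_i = -0.07*1.51^i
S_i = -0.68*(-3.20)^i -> [-0.68, 2.18, -6.96, 22.28, -71.3]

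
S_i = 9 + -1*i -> [9, 8, 7, 6, 5]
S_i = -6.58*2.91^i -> [-6.58, -19.15, -55.72, -162.15, -471.84]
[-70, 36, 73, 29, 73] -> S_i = Random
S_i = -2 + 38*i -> [-2, 36, 74, 112, 150]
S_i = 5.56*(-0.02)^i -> [5.56, -0.11, 0.0, -0.0, 0.0]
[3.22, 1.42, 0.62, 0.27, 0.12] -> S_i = 3.22*0.44^i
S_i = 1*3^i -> [1, 3, 9, 27, 81]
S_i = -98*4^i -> [-98, -392, -1568, -6272, -25088]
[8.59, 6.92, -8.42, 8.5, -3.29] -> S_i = Random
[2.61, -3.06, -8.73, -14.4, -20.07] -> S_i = 2.61 + -5.67*i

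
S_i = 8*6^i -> [8, 48, 288, 1728, 10368]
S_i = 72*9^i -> [72, 648, 5832, 52488, 472392]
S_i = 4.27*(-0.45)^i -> [4.27, -1.92, 0.86, -0.39, 0.18]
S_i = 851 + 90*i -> [851, 941, 1031, 1121, 1211]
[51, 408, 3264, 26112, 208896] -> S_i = 51*8^i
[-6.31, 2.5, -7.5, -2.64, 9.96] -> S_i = Random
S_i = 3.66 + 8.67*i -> [3.66, 12.33, 21.0, 29.67, 38.34]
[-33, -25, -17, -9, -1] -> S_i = -33 + 8*i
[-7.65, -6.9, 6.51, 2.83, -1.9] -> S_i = Random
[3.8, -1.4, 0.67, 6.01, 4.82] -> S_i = Random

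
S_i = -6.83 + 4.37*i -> [-6.83, -2.46, 1.91, 6.28, 10.65]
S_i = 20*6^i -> [20, 120, 720, 4320, 25920]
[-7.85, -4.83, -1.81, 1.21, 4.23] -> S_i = -7.85 + 3.02*i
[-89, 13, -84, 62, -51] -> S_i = Random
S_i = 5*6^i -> [5, 30, 180, 1080, 6480]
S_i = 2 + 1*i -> [2, 3, 4, 5, 6]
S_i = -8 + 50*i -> [-8, 42, 92, 142, 192]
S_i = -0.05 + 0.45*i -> [-0.05, 0.4, 0.85, 1.3, 1.75]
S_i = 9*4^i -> [9, 36, 144, 576, 2304]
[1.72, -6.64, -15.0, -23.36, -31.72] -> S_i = 1.72 + -8.36*i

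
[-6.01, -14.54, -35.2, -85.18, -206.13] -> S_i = -6.01*2.42^i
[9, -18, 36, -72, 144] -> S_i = 9*-2^i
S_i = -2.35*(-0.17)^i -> [-2.35, 0.4, -0.07, 0.01, -0.0]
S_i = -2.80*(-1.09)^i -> [-2.8, 3.05, -3.33, 3.63, -3.95]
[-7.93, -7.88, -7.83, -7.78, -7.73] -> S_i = -7.93 + 0.05*i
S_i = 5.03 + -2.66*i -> [5.03, 2.37, -0.29, -2.95, -5.61]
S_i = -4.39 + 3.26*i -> [-4.39, -1.13, 2.13, 5.39, 8.65]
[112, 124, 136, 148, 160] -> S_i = 112 + 12*i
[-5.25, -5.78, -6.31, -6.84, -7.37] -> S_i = -5.25 + -0.53*i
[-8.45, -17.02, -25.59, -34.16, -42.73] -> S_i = -8.45 + -8.57*i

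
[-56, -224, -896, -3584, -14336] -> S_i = -56*4^i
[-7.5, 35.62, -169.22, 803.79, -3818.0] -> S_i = -7.50*(-4.75)^i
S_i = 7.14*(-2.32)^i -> [7.14, -16.56, 38.43, -89.16, 206.85]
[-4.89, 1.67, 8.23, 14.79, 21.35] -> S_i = -4.89 + 6.56*i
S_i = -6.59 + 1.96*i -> [-6.59, -4.63, -2.67, -0.71, 1.25]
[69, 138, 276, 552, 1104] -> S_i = 69*2^i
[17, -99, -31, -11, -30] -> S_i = Random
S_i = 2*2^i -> [2, 4, 8, 16, 32]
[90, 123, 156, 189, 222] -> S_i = 90 + 33*i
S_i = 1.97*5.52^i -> [1.97, 10.87, 60.03, 331.35, 1829.04]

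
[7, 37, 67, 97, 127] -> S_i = 7 + 30*i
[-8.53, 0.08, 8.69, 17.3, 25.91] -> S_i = -8.53 + 8.61*i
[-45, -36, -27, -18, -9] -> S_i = -45 + 9*i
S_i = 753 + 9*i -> [753, 762, 771, 780, 789]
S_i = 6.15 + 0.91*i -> [6.15, 7.06, 7.97, 8.88, 9.79]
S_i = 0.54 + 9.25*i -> [0.54, 9.79, 19.04, 28.29, 37.54]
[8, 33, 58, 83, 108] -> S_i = 8 + 25*i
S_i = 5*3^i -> [5, 15, 45, 135, 405]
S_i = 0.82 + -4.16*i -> [0.82, -3.34, -7.5, -11.66, -15.82]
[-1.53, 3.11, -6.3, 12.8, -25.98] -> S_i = -1.53*(-2.03)^i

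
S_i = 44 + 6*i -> [44, 50, 56, 62, 68]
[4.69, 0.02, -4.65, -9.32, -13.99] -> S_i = 4.69 + -4.67*i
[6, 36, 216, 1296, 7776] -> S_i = 6*6^i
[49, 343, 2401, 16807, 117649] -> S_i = 49*7^i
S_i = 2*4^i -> [2, 8, 32, 128, 512]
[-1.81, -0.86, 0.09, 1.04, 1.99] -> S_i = -1.81 + 0.95*i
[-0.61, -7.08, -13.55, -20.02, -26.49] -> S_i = -0.61 + -6.47*i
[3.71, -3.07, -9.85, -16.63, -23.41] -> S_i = 3.71 + -6.78*i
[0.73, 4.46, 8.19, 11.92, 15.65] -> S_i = 0.73 + 3.73*i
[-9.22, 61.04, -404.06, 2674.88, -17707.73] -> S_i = -9.22*(-6.62)^i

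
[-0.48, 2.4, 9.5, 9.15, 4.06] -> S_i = Random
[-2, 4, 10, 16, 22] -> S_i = -2 + 6*i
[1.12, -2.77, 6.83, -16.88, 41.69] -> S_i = 1.12*(-2.47)^i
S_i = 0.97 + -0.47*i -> [0.97, 0.5, 0.03, -0.44, -0.91]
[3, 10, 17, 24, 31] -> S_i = 3 + 7*i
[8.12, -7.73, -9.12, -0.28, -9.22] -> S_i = Random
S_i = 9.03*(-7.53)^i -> [9.03, -68.0, 512.01, -3855.43, 29031.38]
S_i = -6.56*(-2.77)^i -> [-6.56, 18.17, -50.33, 139.43, -386.21]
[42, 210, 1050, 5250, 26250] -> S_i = 42*5^i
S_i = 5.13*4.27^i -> [5.13, 21.91, 93.53, 399.39, 1705.41]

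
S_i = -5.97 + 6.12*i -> [-5.97, 0.15, 6.27, 12.39, 18.51]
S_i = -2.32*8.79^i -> [-2.32, -20.39, -179.25, -1575.63, -13849.8]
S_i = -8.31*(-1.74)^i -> [-8.31, 14.46, -25.16, 43.78, -76.17]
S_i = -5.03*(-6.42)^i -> [-5.03, 32.29, -207.32, 1330.98, -8544.92]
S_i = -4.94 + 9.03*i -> [-4.94, 4.09, 13.12, 22.15, 31.18]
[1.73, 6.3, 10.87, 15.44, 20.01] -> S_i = 1.73 + 4.57*i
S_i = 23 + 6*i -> [23, 29, 35, 41, 47]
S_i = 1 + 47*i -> [1, 48, 95, 142, 189]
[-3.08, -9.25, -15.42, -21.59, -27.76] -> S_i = -3.08 + -6.17*i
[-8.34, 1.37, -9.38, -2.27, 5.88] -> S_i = Random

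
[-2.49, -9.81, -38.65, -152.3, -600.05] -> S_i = -2.49*3.94^i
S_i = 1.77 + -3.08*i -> [1.77, -1.31, -4.39, -7.47, -10.55]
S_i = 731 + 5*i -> [731, 736, 741, 746, 751]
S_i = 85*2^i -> [85, 170, 340, 680, 1360]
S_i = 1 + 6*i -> [1, 7, 13, 19, 25]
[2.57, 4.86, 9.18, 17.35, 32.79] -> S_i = 2.57*1.89^i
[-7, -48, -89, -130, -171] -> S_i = -7 + -41*i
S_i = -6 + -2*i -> [-6, -8, -10, -12, -14]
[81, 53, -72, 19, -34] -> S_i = Random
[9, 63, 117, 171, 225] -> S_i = 9 + 54*i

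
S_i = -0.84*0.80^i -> [-0.84, -0.67, -0.54, -0.43, -0.34]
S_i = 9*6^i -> [9, 54, 324, 1944, 11664]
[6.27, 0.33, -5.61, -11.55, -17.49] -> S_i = 6.27 + -5.94*i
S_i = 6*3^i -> [6, 18, 54, 162, 486]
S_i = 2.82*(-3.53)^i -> [2.82, -9.95, 35.14, -124.04, 437.87]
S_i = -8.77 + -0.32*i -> [-8.77, -9.09, -9.41, -9.73, -10.05]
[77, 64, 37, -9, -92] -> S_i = Random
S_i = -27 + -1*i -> [-27, -28, -29, -30, -31]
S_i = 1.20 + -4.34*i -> [1.2, -3.14, -7.48, -11.82, -16.16]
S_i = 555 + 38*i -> [555, 593, 631, 669, 707]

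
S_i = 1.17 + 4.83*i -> [1.17, 6.0, 10.83, 15.66, 20.49]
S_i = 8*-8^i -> [8, -64, 512, -4096, 32768]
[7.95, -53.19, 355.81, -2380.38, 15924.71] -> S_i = 7.95*(-6.69)^i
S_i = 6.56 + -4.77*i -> [6.56, 1.79, -2.98, -7.75, -12.52]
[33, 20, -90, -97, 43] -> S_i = Random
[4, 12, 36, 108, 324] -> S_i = 4*3^i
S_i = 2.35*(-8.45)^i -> [2.35, -19.86, 167.8, -1417.88, 11981.04]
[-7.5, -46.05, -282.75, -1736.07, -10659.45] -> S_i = -7.50*6.14^i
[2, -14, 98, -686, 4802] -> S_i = 2*-7^i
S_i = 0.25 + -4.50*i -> [0.25, -4.25, -8.75, -13.25, -17.75]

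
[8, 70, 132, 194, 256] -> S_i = 8 + 62*i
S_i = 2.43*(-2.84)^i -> [2.43, -6.9, 19.6, -55.66, 158.08]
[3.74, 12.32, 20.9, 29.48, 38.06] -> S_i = 3.74 + 8.58*i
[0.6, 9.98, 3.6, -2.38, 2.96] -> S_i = Random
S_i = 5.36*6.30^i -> [5.36, 33.77, 212.74, 1340.25, 8443.59]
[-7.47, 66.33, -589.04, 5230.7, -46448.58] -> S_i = -7.47*(-8.88)^i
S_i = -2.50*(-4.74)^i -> [-2.5, 11.85, -56.17, 266.24, -1261.98]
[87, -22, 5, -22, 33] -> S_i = Random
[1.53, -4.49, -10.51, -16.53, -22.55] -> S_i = 1.53 + -6.02*i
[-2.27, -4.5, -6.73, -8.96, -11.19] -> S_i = -2.27 + -2.23*i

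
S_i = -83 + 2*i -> [-83, -81, -79, -77, -75]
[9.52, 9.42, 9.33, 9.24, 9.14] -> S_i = 9.52*0.99^i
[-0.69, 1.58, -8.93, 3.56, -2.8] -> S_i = Random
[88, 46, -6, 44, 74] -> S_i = Random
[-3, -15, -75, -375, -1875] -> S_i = -3*5^i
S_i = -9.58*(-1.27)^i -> [-9.58, 12.17, -15.45, 19.62, -24.92]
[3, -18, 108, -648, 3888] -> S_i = 3*-6^i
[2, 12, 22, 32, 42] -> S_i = 2 + 10*i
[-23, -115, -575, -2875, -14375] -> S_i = -23*5^i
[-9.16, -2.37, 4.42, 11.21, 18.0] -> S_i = -9.16 + 6.79*i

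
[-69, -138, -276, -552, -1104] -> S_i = -69*2^i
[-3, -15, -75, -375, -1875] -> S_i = -3*5^i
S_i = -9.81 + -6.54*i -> [-9.81, -16.35, -22.89, -29.43, -35.97]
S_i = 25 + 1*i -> [25, 26, 27, 28, 29]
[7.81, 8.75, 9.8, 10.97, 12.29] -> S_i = 7.81*1.12^i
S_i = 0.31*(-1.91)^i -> [0.31, -0.59, 1.13, -2.16, 4.13]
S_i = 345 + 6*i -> [345, 351, 357, 363, 369]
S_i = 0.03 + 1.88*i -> [0.03, 1.91, 3.79, 5.67, 7.55]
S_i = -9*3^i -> [-9, -27, -81, -243, -729]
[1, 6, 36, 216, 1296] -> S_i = 1*6^i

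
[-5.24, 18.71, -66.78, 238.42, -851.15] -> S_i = -5.24*(-3.57)^i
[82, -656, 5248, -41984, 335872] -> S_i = 82*-8^i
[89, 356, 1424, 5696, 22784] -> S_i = 89*4^i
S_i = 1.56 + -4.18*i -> [1.56, -2.62, -6.8, -10.98, -15.16]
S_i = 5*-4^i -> [5, -20, 80, -320, 1280]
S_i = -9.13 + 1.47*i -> [-9.13, -7.66, -6.19, -4.72, -3.25]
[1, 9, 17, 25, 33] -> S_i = 1 + 8*i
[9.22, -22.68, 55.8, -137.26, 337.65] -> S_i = 9.22*(-2.46)^i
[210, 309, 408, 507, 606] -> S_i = 210 + 99*i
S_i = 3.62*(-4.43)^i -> [3.62, -16.04, 71.04, -314.72, 1394.19]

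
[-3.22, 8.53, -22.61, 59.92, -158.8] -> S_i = -3.22*(-2.65)^i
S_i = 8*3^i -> [8, 24, 72, 216, 648]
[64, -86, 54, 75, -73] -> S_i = Random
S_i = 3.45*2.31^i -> [3.45, 7.97, 18.41, 42.53, 98.24]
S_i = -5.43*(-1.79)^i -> [-5.43, 9.72, -17.4, 31.14, -55.75]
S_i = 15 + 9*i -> [15, 24, 33, 42, 51]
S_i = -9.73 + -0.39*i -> [-9.73, -10.12, -10.51, -10.9, -11.29]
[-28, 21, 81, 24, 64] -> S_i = Random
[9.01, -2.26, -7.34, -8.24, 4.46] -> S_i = Random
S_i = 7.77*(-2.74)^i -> [7.77, -21.29, 58.33, -159.84, 437.95]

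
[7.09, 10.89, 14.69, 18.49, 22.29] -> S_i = 7.09 + 3.80*i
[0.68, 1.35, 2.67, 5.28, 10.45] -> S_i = 0.68*1.98^i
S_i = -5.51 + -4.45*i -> [-5.51, -9.96, -14.41, -18.86, -23.31]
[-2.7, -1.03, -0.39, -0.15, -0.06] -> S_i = -2.70*0.38^i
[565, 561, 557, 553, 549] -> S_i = 565 + -4*i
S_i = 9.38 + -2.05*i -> [9.38, 7.33, 5.28, 3.23, 1.18]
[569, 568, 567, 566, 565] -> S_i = 569 + -1*i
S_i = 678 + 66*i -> [678, 744, 810, 876, 942]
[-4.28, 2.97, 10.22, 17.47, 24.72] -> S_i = -4.28 + 7.25*i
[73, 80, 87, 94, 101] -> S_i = 73 + 7*i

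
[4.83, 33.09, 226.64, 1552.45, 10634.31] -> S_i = 4.83*6.85^i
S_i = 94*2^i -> [94, 188, 376, 752, 1504]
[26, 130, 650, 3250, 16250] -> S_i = 26*5^i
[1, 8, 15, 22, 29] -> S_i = 1 + 7*i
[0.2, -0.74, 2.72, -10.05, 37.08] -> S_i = 0.20*(-3.69)^i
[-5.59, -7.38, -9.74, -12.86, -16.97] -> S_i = -5.59*1.32^i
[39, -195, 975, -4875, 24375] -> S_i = 39*-5^i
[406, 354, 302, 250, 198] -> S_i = 406 + -52*i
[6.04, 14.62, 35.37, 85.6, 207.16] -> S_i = 6.04*2.42^i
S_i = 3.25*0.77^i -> [3.25, 2.5, 1.93, 1.48, 1.14]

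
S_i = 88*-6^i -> [88, -528, 3168, -19008, 114048]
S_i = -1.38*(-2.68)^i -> [-1.38, 3.7, -9.91, 26.56, -71.19]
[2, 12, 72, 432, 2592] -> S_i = 2*6^i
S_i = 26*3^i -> [26, 78, 234, 702, 2106]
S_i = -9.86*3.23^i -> [-9.86, -31.85, -102.87, -332.26, -1073.22]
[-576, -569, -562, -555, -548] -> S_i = -576 + 7*i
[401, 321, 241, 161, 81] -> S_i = 401 + -80*i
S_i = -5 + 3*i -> [-5, -2, 1, 4, 7]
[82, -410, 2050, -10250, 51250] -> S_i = 82*-5^i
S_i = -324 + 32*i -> [-324, -292, -260, -228, -196]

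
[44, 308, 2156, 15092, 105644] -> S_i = 44*7^i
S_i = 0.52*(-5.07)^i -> [0.52, -2.64, 13.37, -67.77, 343.59]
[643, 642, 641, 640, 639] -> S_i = 643 + -1*i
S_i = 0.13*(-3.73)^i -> [0.13, -0.48, 1.81, -6.75, 25.16]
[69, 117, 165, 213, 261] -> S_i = 69 + 48*i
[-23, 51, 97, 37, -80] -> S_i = Random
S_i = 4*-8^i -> [4, -32, 256, -2048, 16384]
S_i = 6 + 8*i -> [6, 14, 22, 30, 38]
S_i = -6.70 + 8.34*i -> [-6.7, 1.64, 9.98, 18.32, 26.66]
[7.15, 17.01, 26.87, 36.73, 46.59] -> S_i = 7.15 + 9.86*i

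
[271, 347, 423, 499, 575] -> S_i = 271 + 76*i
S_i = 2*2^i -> [2, 4, 8, 16, 32]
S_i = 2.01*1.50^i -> [2.01, 3.01, 4.52, 6.78, 10.18]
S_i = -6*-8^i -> [-6, 48, -384, 3072, -24576]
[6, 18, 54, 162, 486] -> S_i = 6*3^i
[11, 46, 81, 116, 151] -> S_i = 11 + 35*i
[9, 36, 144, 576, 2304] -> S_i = 9*4^i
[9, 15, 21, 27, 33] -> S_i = 9 + 6*i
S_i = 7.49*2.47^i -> [7.49, 18.5, 45.7, 112.87, 278.79]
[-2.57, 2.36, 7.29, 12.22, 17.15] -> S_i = -2.57 + 4.93*i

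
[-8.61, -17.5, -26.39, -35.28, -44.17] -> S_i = -8.61 + -8.89*i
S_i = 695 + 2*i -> [695, 697, 699, 701, 703]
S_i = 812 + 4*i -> [812, 816, 820, 824, 828]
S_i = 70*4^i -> [70, 280, 1120, 4480, 17920]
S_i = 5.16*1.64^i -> [5.16, 8.46, 13.88, 22.76, 37.33]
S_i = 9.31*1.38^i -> [9.31, 12.85, 17.73, 24.47, 33.76]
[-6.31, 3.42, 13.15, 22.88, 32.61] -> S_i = -6.31 + 9.73*i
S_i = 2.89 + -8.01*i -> [2.89, -5.12, -13.13, -21.14, -29.15]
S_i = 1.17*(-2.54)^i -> [1.17, -2.97, 7.55, -19.17, 48.7]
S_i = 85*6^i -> [85, 510, 3060, 18360, 110160]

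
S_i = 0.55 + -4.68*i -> [0.55, -4.13, -8.81, -13.49, -18.17]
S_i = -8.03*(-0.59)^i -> [-8.03, 4.74, -2.8, 1.65, -0.97]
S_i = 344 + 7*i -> [344, 351, 358, 365, 372]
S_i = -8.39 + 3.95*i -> [-8.39, -4.44, -0.49, 3.46, 7.41]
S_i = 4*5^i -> [4, 20, 100, 500, 2500]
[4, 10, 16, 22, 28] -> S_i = 4 + 6*i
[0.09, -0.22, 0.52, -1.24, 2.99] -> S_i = 0.09*(-2.40)^i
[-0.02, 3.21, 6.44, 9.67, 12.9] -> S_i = -0.02 + 3.23*i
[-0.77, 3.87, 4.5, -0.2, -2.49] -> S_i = Random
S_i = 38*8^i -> [38, 304, 2432, 19456, 155648]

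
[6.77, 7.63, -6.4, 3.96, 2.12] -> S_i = Random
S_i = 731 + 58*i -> [731, 789, 847, 905, 963]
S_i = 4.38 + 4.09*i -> [4.38, 8.47, 12.56, 16.65, 20.74]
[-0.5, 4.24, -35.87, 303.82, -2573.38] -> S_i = -0.50*(-8.47)^i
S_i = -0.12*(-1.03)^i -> [-0.12, 0.12, -0.13, 0.13, -0.14]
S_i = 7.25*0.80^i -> [7.25, 5.8, 4.64, 3.71, 2.97]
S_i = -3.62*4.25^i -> [-3.62, -15.38, -65.39, -277.89, -1181.04]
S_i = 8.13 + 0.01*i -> [8.13, 8.14, 8.15, 8.16, 8.17]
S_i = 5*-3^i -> [5, -15, 45, -135, 405]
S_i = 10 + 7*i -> [10, 17, 24, 31, 38]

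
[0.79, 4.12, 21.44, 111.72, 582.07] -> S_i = 0.79*5.21^i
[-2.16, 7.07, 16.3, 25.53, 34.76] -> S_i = -2.16 + 9.23*i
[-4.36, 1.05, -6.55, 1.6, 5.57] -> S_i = Random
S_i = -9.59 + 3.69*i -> [-9.59, -5.9, -2.21, 1.48, 5.17]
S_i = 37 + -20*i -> [37, 17, -3, -23, -43]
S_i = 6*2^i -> [6, 12, 24, 48, 96]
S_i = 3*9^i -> [3, 27, 243, 2187, 19683]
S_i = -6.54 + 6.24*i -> [-6.54, -0.3, 5.94, 12.18, 18.42]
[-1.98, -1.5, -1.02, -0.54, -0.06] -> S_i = -1.98 + 0.48*i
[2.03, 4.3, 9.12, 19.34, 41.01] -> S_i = 2.03*2.12^i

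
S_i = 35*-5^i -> [35, -175, 875, -4375, 21875]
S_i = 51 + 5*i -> [51, 56, 61, 66, 71]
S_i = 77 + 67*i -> [77, 144, 211, 278, 345]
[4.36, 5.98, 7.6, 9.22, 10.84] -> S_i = 4.36 + 1.62*i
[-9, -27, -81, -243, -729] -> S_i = -9*3^i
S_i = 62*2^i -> [62, 124, 248, 496, 992]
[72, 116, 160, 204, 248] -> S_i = 72 + 44*i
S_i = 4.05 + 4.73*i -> [4.05, 8.78, 13.51, 18.24, 22.97]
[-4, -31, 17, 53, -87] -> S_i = Random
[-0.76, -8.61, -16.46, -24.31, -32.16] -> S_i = -0.76 + -7.85*i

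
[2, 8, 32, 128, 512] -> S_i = 2*4^i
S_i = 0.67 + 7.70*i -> [0.67, 8.37, 16.07, 23.77, 31.47]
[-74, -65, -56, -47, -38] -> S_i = -74 + 9*i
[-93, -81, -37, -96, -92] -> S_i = Random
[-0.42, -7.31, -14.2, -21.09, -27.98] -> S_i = -0.42 + -6.89*i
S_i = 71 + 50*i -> [71, 121, 171, 221, 271]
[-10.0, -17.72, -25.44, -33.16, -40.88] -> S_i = -10.00 + -7.72*i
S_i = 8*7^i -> [8, 56, 392, 2744, 19208]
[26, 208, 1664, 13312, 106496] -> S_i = 26*8^i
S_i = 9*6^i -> [9, 54, 324, 1944, 11664]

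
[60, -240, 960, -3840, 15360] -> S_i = 60*-4^i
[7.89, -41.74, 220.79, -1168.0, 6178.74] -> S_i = 7.89*(-5.29)^i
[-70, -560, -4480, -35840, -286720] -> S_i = -70*8^i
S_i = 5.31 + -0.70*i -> [5.31, 4.61, 3.91, 3.21, 2.51]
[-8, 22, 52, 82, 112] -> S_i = -8 + 30*i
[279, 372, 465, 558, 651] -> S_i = 279 + 93*i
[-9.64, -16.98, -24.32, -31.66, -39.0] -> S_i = -9.64 + -7.34*i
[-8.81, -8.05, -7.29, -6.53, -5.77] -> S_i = -8.81 + 0.76*i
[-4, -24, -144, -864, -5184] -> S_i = -4*6^i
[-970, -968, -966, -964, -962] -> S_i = -970 + 2*i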